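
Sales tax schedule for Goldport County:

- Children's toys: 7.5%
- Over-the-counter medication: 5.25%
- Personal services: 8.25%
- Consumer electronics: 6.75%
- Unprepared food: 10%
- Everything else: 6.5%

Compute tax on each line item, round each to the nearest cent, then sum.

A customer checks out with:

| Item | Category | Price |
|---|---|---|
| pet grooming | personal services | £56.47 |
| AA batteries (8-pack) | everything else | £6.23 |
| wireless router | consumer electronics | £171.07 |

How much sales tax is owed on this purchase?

£16.61

Pet grooming £56.47: personal services → 8.25% → £4.66
AA batteries (8-pack) £6.23: everything else → 6.5% → £0.40
Wireless router £171.07: consumer electronics → 6.75% → £11.55
Total tax = £4.66 + £0.40 + £11.55 = £16.61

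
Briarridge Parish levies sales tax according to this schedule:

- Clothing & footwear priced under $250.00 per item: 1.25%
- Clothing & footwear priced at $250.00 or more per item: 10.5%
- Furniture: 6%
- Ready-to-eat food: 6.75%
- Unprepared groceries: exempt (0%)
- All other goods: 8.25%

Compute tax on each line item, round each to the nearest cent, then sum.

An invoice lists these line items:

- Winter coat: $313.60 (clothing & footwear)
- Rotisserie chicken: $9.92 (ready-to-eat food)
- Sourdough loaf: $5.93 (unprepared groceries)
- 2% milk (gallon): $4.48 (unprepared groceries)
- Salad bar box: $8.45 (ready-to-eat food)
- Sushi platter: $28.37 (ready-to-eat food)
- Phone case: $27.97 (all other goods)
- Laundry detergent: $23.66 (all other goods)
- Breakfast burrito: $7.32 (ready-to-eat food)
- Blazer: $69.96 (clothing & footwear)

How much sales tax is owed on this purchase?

$41.70

Winter coat $313.60: clothing & footwear, $250.00 or more → 10.5% → $32.93
Rotisserie chicken $9.92: ready-to-eat food → 6.75% → $0.67
Sourdough loaf $5.93: unprepared groceries → 0% → $0.00
2% milk (gallon) $4.48: unprepared groceries → 0% → $0.00
Salad bar box $8.45: ready-to-eat food → 6.75% → $0.57
Sushi platter $28.37: ready-to-eat food → 6.75% → $1.91
Phone case $27.97: all other goods → 8.25% → $2.31
Laundry detergent $23.66: all other goods → 8.25% → $1.95
Breakfast burrito $7.32: ready-to-eat food → 6.75% → $0.49
Blazer $69.96: clothing & footwear, under $250.00 → 1.25% → $0.87
Total tax = $32.93 + $0.67 + $0.57 + $1.91 + $2.31 + $1.95 + $0.49 + $0.87 = $41.70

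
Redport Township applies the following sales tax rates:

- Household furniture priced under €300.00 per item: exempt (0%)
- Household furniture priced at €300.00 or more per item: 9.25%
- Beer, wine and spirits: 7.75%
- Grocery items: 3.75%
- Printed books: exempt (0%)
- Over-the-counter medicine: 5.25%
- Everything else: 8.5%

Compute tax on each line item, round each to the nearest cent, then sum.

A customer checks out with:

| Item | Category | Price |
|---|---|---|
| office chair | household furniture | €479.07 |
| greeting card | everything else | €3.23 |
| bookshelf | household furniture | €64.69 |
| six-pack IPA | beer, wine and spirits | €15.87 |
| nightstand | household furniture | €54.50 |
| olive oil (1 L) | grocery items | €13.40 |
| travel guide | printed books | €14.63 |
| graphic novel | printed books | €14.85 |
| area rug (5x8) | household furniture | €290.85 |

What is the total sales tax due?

€46.31

Office chair €479.07: household furniture, €300.00 or more → 9.25% → €44.31
Greeting card €3.23: everything else → 8.5% → €0.27
Bookshelf €64.69: household furniture, under €300.00 → 0% → €0.00
Six-pack IPA €15.87: beer, wine and spirits → 7.75% → €1.23
Nightstand €54.50: household furniture, under €300.00 → 0% → €0.00
Olive oil (1 L) €13.40: grocery items → 3.75% → €0.50
Travel guide €14.63: printed books → 0% → €0.00
Graphic novel €14.85: printed books → 0% → €0.00
Area rug (5x8) €290.85: household furniture, under €300.00 → 0% → €0.00
Total tax = €44.31 + €0.27 + €1.23 + €0.50 = €46.31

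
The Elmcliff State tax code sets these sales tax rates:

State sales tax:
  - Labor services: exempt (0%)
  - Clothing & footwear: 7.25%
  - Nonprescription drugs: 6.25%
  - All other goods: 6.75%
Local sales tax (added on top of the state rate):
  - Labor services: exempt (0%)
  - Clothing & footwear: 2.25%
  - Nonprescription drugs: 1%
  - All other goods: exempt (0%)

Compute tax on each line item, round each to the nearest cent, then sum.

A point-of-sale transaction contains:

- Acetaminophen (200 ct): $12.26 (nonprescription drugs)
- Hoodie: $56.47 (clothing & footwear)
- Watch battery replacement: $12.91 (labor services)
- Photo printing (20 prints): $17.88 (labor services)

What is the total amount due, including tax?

$105.77

Acetaminophen (200 ct) $12.26: nonprescription drugs → 6.25% + 1% local = 7.25% → $0.89
Hoodie $56.47: clothing & footwear → 7.25% + 2.25% local = 9.5% → $5.36
Watch battery replacement $12.91: labor services → 0% + 0% local = 0% → $0.00
Photo printing (20 prints) $17.88: labor services → 0% + 0% local = 0% → $0.00
Subtotal = $99.52; tax = $6.25; total due = $105.77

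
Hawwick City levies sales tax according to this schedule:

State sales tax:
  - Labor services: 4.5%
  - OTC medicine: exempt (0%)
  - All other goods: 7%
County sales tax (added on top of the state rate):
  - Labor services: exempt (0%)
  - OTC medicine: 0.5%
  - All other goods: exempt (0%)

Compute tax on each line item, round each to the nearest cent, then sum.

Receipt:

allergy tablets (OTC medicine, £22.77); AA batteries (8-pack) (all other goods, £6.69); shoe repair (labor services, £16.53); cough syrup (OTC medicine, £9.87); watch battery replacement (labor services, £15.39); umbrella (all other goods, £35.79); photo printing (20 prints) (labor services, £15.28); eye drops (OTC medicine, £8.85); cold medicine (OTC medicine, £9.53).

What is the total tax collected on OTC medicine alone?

Allergy tablets £22.77: OTC medicine → 0% + 0.5% county = 0.5% → £0.11
Cough syrup £9.87: OTC medicine → 0% + 0.5% county = 0.5% → £0.05
Eye drops £8.85: OTC medicine → 0% + 0.5% county = 0.5% → £0.04
Cold medicine £9.53: OTC medicine → 0% + 0.5% county = 0.5% → £0.05
Tax on OTC medicine = £0.11 + £0.05 + £0.04 + £0.05 = £0.25

£0.25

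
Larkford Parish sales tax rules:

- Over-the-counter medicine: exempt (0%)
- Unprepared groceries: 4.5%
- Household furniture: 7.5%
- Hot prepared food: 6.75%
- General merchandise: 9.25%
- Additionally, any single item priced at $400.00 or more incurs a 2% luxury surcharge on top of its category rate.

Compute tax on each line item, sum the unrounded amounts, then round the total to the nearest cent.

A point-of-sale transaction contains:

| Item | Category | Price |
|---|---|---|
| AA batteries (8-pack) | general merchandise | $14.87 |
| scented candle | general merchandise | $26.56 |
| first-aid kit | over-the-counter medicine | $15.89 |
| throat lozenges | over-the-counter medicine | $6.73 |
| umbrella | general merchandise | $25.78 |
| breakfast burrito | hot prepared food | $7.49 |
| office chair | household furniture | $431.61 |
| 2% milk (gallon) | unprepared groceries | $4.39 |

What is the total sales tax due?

$47.92

AA batteries (8-pack) $14.87: general merchandise → 9.25% → $1.375475
Scented candle $26.56: general merchandise → 9.25% → $2.4568
First-aid kit $15.89: over-the-counter medicine → 0% → $0.00
Throat lozenges $6.73: over-the-counter medicine → 0% → $0.00
Umbrella $25.78: general merchandise → 9.25% → $2.38465
Breakfast burrito $7.49: hot prepared food → 6.75% → $0.505575
Office chair $431.61: household furniture → 7.5% + 2% surcharge = 9.5% → $41.00295
2% milk (gallon) $4.39: unprepared groceries → 4.5% → $0.19755
Unrounded tax sum = $47.923 → $47.92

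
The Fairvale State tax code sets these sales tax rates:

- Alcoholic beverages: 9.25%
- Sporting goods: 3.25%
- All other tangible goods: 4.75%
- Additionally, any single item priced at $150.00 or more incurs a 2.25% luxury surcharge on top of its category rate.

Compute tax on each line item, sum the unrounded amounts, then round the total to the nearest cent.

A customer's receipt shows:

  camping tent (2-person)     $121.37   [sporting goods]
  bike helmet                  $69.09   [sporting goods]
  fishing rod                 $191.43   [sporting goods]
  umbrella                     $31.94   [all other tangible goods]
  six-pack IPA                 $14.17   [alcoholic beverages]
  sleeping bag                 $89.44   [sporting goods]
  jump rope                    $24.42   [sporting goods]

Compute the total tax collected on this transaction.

Camping tent (2-person) $121.37: sporting goods → 3.25% → $3.944525
Bike helmet $69.09: sporting goods → 3.25% → $2.245425
Fishing rod $191.43: sporting goods → 3.25% + 2.25% surcharge = 5.5% → $10.52865
Umbrella $31.94: all other tangible goods → 4.75% → $1.51715
Six-pack IPA $14.17: alcoholic beverages → 9.25% → $1.310725
Sleeping bag $89.44: sporting goods → 3.25% → $2.9068
Jump rope $24.42: sporting goods → 3.25% → $0.79365
Unrounded tax sum = $23.246925 → $23.25

$23.25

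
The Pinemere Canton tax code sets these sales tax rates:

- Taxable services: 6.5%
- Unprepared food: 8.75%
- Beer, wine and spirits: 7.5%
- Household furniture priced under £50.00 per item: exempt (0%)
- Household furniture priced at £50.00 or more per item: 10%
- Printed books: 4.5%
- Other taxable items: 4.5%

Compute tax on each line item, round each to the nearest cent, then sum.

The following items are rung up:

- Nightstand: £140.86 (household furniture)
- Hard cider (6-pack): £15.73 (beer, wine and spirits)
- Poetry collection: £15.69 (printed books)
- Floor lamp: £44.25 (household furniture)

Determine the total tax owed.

£15.98

Nightstand £140.86: household furniture, £50.00 or more → 10% → £14.09
Hard cider (6-pack) £15.73: beer, wine and spirits → 7.5% → £1.18
Poetry collection £15.69: printed books → 4.5% → £0.71
Floor lamp £44.25: household furniture, under £50.00 → 0% → £0.00
Total tax = £14.09 + £1.18 + £0.71 = £15.98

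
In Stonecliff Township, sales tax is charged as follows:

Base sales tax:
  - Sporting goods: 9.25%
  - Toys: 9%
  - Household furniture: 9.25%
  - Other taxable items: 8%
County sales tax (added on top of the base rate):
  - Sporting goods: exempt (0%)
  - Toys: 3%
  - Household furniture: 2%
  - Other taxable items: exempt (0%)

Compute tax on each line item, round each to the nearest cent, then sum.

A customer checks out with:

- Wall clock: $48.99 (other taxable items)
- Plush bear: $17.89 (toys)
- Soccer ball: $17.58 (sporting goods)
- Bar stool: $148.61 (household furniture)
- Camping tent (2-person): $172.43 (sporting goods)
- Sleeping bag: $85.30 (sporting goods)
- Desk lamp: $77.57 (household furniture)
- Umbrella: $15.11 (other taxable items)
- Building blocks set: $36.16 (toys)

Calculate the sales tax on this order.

Wall clock $48.99: other taxable items → 8% + 0% county = 8% → $3.92
Plush bear $17.89: toys → 9% + 3% county = 12% → $2.15
Soccer ball $17.58: sporting goods → 9.25% + 0% county = 9.25% → $1.63
Bar stool $148.61: household furniture → 9.25% + 2% county = 11.25% → $16.72
Camping tent (2-person) $172.43: sporting goods → 9.25% + 0% county = 9.25% → $15.95
Sleeping bag $85.30: sporting goods → 9.25% + 0% county = 9.25% → $7.89
Desk lamp $77.57: household furniture → 9.25% + 2% county = 11.25% → $8.73
Umbrella $15.11: other taxable items → 8% + 0% county = 8% → $1.21
Building blocks set $36.16: toys → 9% + 3% county = 12% → $4.34
Total tax = $3.92 + $2.15 + $1.63 + $16.72 + $15.95 + $7.89 + $8.73 + $1.21 + $4.34 = $62.54

$62.54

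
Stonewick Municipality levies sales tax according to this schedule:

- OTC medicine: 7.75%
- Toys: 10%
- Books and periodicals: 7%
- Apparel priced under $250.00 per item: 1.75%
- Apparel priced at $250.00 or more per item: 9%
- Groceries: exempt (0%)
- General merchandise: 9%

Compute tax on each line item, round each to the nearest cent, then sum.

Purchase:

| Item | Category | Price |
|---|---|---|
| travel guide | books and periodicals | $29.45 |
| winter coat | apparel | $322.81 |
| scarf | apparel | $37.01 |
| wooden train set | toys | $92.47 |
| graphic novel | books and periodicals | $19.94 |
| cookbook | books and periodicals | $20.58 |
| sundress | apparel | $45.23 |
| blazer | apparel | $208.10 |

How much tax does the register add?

$48.28

Travel guide $29.45: books and periodicals → 7% → $2.06
Winter coat $322.81: apparel, $250.00 or more → 9% → $29.05
Scarf $37.01: apparel, under $250.00 → 1.75% → $0.65
Wooden train set $92.47: toys → 10% → $9.25
Graphic novel $19.94: books and periodicals → 7% → $1.40
Cookbook $20.58: books and periodicals → 7% → $1.44
Sundress $45.23: apparel, under $250.00 → 1.75% → $0.79
Blazer $208.10: apparel, under $250.00 → 1.75% → $3.64
Total tax = $2.06 + $29.05 + $0.65 + $9.25 + $1.40 + $1.44 + $0.79 + $3.64 = $48.28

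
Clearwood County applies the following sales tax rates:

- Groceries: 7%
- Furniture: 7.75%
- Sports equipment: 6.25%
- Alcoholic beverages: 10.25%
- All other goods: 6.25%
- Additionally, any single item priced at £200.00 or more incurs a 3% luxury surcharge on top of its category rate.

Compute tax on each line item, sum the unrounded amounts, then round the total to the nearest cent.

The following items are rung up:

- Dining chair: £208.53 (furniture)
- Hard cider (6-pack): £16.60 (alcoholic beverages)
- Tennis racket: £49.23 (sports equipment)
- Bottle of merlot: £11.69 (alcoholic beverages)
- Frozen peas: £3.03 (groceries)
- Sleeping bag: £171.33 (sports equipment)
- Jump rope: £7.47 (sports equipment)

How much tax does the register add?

Dining chair £208.53: furniture → 7.75% + 3% surcharge = 10.75% → £22.416975
Hard cider (6-pack) £16.60: alcoholic beverages → 10.25% → £1.7015
Tennis racket £49.23: sports equipment → 6.25% → £3.076875
Bottle of merlot £11.69: alcoholic beverages → 10.25% → £1.198225
Frozen peas £3.03: groceries → 7% → £0.2121
Sleeping bag £171.33: sports equipment → 6.25% → £10.708125
Jump rope £7.47: sports equipment → 6.25% → £0.466875
Unrounded tax sum = £39.780675 → £39.78

£39.78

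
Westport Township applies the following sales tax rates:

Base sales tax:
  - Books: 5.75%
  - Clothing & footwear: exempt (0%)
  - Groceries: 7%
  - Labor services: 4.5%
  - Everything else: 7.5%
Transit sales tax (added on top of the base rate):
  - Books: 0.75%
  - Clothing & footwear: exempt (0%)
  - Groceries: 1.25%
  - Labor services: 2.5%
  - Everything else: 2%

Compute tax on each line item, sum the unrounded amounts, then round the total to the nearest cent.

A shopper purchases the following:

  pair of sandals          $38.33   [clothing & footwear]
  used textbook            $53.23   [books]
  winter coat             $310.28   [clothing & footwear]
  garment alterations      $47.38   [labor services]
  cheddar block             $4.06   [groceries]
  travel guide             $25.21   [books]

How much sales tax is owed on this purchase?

Pair of sandals $38.33: clothing & footwear → 0% + 0% transit = 0% → $0.00
Used textbook $53.23: books → 5.75% + 0.75% transit = 6.5% → $3.45995
Winter coat $310.28: clothing & footwear → 0% + 0% transit = 0% → $0.00
Garment alterations $47.38: labor services → 4.5% + 2.5% transit = 7% → $3.3166
Cheddar block $4.06: groceries → 7% + 1.25% transit = 8.25% → $0.33495
Travel guide $25.21: books → 5.75% + 0.75% transit = 6.5% → $1.63865
Unrounded tax sum = $8.75015 → $8.75

$8.75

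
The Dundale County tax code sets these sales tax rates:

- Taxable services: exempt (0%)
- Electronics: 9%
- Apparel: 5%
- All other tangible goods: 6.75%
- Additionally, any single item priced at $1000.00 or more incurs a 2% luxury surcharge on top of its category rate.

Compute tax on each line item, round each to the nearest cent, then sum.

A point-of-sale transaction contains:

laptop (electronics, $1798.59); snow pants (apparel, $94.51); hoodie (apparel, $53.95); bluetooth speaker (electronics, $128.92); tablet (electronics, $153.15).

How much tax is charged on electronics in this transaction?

$223.22

Laptop $1798.59: electronics → 9% + 2% surcharge = 11% → $197.84
Bluetooth speaker $128.92: electronics → 9% → $11.60
Tablet $153.15: electronics → 9% → $13.78
Tax on electronics = $197.84 + $11.60 + $13.78 = $223.22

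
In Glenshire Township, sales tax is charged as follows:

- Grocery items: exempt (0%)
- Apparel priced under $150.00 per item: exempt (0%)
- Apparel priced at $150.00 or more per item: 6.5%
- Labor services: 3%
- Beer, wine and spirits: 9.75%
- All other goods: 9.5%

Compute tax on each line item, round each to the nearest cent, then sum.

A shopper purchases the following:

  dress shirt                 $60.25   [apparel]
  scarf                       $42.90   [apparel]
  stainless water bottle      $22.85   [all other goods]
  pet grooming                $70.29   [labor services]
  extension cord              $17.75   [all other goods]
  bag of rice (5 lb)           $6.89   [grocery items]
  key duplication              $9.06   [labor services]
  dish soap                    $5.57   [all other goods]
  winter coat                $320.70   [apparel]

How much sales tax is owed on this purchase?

$27.62

Dress shirt $60.25: apparel, under $150.00 → 0% → $0.00
Scarf $42.90: apparel, under $150.00 → 0% → $0.00
Stainless water bottle $22.85: all other goods → 9.5% → $2.17
Pet grooming $70.29: labor services → 3% → $2.11
Extension cord $17.75: all other goods → 9.5% → $1.69
Bag of rice (5 lb) $6.89: grocery items → 0% → $0.00
Key duplication $9.06: labor services → 3% → $0.27
Dish soap $5.57: all other goods → 9.5% → $0.53
Winter coat $320.70: apparel, $150.00 or more → 6.5% → $20.85
Total tax = $2.17 + $2.11 + $1.69 + $0.27 + $0.53 + $20.85 = $27.62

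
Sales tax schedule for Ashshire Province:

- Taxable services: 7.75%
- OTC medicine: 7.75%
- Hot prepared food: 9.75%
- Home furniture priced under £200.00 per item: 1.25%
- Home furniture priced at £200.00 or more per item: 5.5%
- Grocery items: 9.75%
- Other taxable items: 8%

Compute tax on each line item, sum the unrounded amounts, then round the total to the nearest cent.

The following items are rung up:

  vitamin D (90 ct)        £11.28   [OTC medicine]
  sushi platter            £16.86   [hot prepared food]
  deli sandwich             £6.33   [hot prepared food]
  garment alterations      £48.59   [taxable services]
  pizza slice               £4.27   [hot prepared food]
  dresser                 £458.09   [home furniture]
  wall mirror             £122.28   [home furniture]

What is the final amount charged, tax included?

£701.74

Vitamin D (90 ct) £11.28: OTC medicine → 7.75% → £0.8742
Sushi platter £16.86: hot prepared food → 9.75% → £1.64385
Deli sandwich £6.33: hot prepared food → 9.75% → £0.617175
Garment alterations £48.59: taxable services → 7.75% → £3.765725
Pizza slice £4.27: hot prepared food → 9.75% → £0.416325
Dresser £458.09: home furniture, £200.00 or more → 5.5% → £25.19495
Wall mirror £122.28: home furniture, under £200.00 → 1.25% → £1.5285
Subtotal = £667.70; unrounded tax = £34.040725 → £34.04; total due = £701.74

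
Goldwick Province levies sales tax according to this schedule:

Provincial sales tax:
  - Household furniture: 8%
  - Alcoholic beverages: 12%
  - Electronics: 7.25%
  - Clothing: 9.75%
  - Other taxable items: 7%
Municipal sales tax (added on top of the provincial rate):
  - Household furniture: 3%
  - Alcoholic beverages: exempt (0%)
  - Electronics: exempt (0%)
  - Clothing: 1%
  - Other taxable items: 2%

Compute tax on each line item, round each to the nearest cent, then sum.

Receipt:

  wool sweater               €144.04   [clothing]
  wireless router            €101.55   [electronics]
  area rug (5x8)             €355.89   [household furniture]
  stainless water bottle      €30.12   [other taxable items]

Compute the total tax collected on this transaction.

Wool sweater €144.04: clothing → 9.75% + 1% municipal = 10.75% → €15.48
Wireless router €101.55: electronics → 7.25% + 0% municipal = 7.25% → €7.36
Area rug (5x8) €355.89: household furniture → 8% + 3% municipal = 11% → €39.15
Stainless water bottle €30.12: other taxable items → 7% + 2% municipal = 9% → €2.71
Total tax = €15.48 + €7.36 + €39.15 + €2.71 = €64.70

€64.70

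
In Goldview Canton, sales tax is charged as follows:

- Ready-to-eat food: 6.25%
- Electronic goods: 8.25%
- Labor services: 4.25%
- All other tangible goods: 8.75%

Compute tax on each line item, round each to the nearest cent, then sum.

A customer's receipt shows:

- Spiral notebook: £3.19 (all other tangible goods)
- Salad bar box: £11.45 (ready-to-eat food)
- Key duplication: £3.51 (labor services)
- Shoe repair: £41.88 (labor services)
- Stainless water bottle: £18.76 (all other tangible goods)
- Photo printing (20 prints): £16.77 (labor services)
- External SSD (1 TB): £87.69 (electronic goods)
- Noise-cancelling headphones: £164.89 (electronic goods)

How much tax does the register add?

£26.11

Spiral notebook £3.19: all other tangible goods → 8.75% → £0.28
Salad bar box £11.45: ready-to-eat food → 6.25% → £0.72
Key duplication £3.51: labor services → 4.25% → £0.15
Shoe repair £41.88: labor services → 4.25% → £1.78
Stainless water bottle £18.76: all other tangible goods → 8.75% → £1.64
Photo printing (20 prints) £16.77: labor services → 4.25% → £0.71
External SSD (1 TB) £87.69: electronic goods → 8.25% → £7.23
Noise-cancelling headphones £164.89: electronic goods → 8.25% → £13.60
Total tax = £0.28 + £0.72 + £0.15 + £1.78 + £1.64 + £0.71 + £7.23 + £13.60 = £26.11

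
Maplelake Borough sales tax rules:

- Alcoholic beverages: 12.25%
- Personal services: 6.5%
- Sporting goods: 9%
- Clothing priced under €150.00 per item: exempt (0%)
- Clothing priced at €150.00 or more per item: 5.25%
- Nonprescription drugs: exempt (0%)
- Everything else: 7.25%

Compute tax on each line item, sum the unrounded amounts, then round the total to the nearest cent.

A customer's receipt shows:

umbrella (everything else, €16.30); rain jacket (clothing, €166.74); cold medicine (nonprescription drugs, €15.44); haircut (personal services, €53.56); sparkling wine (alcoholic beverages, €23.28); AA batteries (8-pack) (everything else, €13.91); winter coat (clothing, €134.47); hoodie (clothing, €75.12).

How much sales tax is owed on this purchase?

€17.28

Umbrella €16.30: everything else → 7.25% → €1.18175
Rain jacket €166.74: clothing, €150.00 or more → 5.25% → €8.75385
Cold medicine €15.44: nonprescription drugs → 0% → €0.00
Haircut €53.56: personal services → 6.5% → €3.4814
Sparkling wine €23.28: alcoholic beverages → 12.25% → €2.8518
AA batteries (8-pack) €13.91: everything else → 7.25% → €1.008475
Winter coat €134.47: clothing, under €150.00 → 0% → €0.00
Hoodie €75.12: clothing, under €150.00 → 0% → €0.00
Unrounded tax sum = €17.277275 → €17.28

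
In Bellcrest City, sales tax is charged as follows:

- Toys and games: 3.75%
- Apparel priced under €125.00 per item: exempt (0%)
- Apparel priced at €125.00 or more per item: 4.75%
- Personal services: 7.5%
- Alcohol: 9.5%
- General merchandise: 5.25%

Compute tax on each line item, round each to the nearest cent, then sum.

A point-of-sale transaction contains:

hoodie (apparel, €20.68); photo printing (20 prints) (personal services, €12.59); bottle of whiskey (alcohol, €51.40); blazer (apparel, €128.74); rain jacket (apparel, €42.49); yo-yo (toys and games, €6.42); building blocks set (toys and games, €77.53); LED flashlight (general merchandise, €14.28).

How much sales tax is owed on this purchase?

Hoodie €20.68: apparel, under €125.00 → 0% → €0.00
Photo printing (20 prints) €12.59: personal services → 7.5% → €0.94
Bottle of whiskey €51.40: alcohol → 9.5% → €4.88
Blazer €128.74: apparel, €125.00 or more → 4.75% → €6.12
Rain jacket €42.49: apparel, under €125.00 → 0% → €0.00
Yo-yo €6.42: toys and games → 3.75% → €0.24
Building blocks set €77.53: toys and games → 3.75% → €2.91
LED flashlight €14.28: general merchandise → 5.25% → €0.75
Total tax = €0.94 + €4.88 + €6.12 + €0.24 + €2.91 + €0.75 = €15.84

€15.84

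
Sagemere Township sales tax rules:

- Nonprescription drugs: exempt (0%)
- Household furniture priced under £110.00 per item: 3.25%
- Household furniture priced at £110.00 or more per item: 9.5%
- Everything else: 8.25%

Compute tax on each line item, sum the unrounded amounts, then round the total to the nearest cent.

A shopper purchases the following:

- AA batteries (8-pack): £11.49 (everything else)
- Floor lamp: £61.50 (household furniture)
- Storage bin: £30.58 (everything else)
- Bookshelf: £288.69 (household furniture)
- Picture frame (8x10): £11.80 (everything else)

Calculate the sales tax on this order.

AA batteries (8-pack) £11.49: everything else → 8.25% → £0.947925
Floor lamp £61.50: household furniture, under £110.00 → 3.25% → £1.99875
Storage bin £30.58: everything else → 8.25% → £2.52285
Bookshelf £288.69: household furniture, £110.00 or more → 9.5% → £27.42555
Picture frame (8x10) £11.80: everything else → 8.25% → £0.9735
Unrounded tax sum = £33.868575 → £33.87

£33.87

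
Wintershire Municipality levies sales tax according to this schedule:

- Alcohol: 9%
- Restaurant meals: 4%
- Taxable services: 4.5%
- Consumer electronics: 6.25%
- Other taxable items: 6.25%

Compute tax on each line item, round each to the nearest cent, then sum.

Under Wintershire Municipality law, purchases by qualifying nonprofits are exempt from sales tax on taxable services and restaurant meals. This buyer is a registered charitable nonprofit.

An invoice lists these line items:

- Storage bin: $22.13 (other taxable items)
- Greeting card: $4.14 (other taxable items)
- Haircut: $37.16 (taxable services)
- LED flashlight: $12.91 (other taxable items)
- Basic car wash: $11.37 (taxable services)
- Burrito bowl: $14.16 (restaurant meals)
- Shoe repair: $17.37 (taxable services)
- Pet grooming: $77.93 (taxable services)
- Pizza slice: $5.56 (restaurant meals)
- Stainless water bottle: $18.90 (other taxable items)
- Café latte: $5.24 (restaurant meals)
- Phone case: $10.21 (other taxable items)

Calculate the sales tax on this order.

Storage bin $22.13: other taxable items → 6.25% → $1.38
Greeting card $4.14: other taxable items → 6.25% → $0.26
Haircut $37.16: taxable services, buyer-exempt → 0% → $0.00
LED flashlight $12.91: other taxable items → 6.25% → $0.81
Basic car wash $11.37: taxable services, buyer-exempt → 0% → $0.00
Burrito bowl $14.16: restaurant meals, buyer-exempt → 0% → $0.00
Shoe repair $17.37: taxable services, buyer-exempt → 0% → $0.00
Pet grooming $77.93: taxable services, buyer-exempt → 0% → $0.00
Pizza slice $5.56: restaurant meals, buyer-exempt → 0% → $0.00
Stainless water bottle $18.90: other taxable items → 6.25% → $1.18
Café latte $5.24: restaurant meals, buyer-exempt → 0% → $0.00
Phone case $10.21: other taxable items → 6.25% → $0.64
Total tax = $1.38 + $0.26 + $0.81 + $1.18 + $0.64 = $4.27

$4.27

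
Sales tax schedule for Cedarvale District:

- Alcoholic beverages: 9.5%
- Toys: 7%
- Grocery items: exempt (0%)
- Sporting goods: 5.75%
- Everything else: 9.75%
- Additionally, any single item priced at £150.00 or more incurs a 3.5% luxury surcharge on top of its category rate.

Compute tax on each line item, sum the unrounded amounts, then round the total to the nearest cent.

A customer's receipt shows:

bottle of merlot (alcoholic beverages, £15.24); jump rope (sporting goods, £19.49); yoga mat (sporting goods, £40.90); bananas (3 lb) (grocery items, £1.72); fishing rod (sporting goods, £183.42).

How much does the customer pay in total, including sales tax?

Bottle of merlot £15.24: alcoholic beverages → 9.5% → £1.4478
Jump rope £19.49: sporting goods → 5.75% → £1.120675
Yoga mat £40.90: sporting goods → 5.75% → £2.35175
Bananas (3 lb) £1.72: grocery items → 0% → £0.00
Fishing rod £183.42: sporting goods → 5.75% + 3.5% surcharge = 9.25% → £16.96635
Subtotal = £260.77; unrounded tax = £21.886575 → £21.89; total due = £282.66

£282.66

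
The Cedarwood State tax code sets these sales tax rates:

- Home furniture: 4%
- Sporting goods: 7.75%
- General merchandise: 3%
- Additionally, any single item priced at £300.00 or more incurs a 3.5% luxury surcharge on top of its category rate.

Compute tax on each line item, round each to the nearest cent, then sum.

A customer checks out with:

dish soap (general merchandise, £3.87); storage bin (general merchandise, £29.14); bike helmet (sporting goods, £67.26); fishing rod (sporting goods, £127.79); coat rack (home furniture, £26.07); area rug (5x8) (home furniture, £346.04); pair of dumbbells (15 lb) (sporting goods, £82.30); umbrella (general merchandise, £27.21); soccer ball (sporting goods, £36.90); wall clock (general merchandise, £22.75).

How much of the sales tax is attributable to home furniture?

Coat rack £26.07: home furniture → 4% → £1.04
Area rug (5x8) £346.04: home furniture → 4% + 3.5% surcharge = 7.5% → £25.95
Tax on home furniture = £1.04 + £25.95 = £26.99

£26.99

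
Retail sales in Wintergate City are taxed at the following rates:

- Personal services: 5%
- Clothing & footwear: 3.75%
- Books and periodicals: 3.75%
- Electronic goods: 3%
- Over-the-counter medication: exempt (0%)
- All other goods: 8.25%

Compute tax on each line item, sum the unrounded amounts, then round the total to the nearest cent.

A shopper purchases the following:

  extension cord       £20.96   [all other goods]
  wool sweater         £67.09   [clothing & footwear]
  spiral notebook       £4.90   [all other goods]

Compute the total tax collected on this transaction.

Extension cord £20.96: all other goods → 8.25% → £1.7292
Wool sweater £67.09: clothing & footwear → 3.75% → £2.515875
Spiral notebook £4.90: all other goods → 8.25% → £0.40425
Unrounded tax sum = £4.649325 → £4.65

£4.65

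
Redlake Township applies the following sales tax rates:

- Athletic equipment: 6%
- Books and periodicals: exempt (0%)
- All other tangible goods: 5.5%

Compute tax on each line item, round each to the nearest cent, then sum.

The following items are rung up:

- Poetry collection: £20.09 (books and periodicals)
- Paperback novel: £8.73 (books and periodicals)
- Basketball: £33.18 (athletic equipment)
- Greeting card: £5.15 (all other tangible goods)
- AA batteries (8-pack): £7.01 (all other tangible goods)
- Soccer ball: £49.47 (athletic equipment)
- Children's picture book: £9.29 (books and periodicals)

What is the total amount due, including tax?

£138.55

Poetry collection £20.09: books and periodicals → 0% → £0.00
Paperback novel £8.73: books and periodicals → 0% → £0.00
Basketball £33.18: athletic equipment → 6% → £1.99
Greeting card £5.15: all other tangible goods → 5.5% → £0.28
AA batteries (8-pack) £7.01: all other tangible goods → 5.5% → £0.39
Soccer ball £49.47: athletic equipment → 6% → £2.97
Children's picture book £9.29: books and periodicals → 0% → £0.00
Subtotal = £132.92; tax = £5.63; total due = £138.55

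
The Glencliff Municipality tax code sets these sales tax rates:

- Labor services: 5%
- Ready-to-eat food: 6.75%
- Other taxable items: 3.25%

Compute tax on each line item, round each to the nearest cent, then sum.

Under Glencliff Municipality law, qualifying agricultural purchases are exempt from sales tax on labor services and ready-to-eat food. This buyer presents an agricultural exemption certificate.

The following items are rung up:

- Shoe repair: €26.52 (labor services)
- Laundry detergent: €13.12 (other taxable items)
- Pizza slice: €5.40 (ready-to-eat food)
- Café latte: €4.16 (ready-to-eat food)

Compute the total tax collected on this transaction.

Shoe repair €26.52: labor services, buyer-exempt → 0% → €0.00
Laundry detergent €13.12: other taxable items → 3.25% → €0.43
Pizza slice €5.40: ready-to-eat food, buyer-exempt → 0% → €0.00
Café latte €4.16: ready-to-eat food, buyer-exempt → 0% → €0.00
Total tax = €0.43

€0.43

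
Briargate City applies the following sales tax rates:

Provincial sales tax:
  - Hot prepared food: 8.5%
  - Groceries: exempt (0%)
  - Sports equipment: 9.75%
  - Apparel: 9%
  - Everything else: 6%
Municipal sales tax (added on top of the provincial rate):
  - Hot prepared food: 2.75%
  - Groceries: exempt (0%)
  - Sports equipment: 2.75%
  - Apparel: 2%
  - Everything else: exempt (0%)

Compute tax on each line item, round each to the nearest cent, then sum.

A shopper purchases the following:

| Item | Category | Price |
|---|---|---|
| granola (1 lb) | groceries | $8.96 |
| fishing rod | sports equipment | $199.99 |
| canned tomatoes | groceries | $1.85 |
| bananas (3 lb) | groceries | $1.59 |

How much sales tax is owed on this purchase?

Granola (1 lb) $8.96: groceries → 0% + 0% municipal = 0% → $0.00
Fishing rod $199.99: sports equipment → 9.75% + 2.75% municipal = 12.5% → $25.00
Canned tomatoes $1.85: groceries → 0% + 0% municipal = 0% → $0.00
Bananas (3 lb) $1.59: groceries → 0% + 0% municipal = 0% → $0.00
Total tax = $25.00

$25.00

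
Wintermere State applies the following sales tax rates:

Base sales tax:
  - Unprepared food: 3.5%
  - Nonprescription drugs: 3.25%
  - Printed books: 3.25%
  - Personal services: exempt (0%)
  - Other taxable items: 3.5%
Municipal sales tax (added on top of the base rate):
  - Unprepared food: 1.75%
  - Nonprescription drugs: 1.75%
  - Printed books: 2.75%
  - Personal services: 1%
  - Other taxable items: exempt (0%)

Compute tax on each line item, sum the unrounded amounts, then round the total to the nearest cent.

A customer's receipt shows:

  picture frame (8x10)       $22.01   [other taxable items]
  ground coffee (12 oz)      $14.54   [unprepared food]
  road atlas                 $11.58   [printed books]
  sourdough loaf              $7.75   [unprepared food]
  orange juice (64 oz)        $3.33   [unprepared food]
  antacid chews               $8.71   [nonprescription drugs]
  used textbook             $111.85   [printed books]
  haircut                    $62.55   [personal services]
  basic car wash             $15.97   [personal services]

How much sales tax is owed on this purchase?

Picture frame (8x10) $22.01: other taxable items → 3.5% + 0% municipal = 3.5% → $0.77035
Ground coffee (12 oz) $14.54: unprepared food → 3.5% + 1.75% municipal = 5.25% → $0.76335
Road atlas $11.58: printed books → 3.25% + 2.75% municipal = 6% → $0.6948
Sourdough loaf $7.75: unprepared food → 3.5% + 1.75% municipal = 5.25% → $0.406875
Orange juice (64 oz) $3.33: unprepared food → 3.5% + 1.75% municipal = 5.25% → $0.174825
Antacid chews $8.71: nonprescription drugs → 3.25% + 1.75% municipal = 5% → $0.4355
Used textbook $111.85: printed books → 3.25% + 2.75% municipal = 6% → $6.711
Haircut $62.55: personal services → 0% + 1% municipal = 1% → $0.6255
Basic car wash $15.97: personal services → 0% + 1% municipal = 1% → $0.1597
Unrounded tax sum = $10.7419 → $10.74

$10.74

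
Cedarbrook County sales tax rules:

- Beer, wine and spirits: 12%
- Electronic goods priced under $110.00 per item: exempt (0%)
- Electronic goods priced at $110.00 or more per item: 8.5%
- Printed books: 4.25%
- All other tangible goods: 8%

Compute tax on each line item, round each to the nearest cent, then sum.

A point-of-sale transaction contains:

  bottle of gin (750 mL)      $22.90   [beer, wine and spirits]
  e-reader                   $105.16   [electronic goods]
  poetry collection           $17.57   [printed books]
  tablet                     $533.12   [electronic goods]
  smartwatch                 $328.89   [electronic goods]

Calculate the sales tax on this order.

$76.78

Bottle of gin (750 mL) $22.90: beer, wine and spirits → 12% → $2.75
E-reader $105.16: electronic goods, under $110.00 → 0% → $0.00
Poetry collection $17.57: printed books → 4.25% → $0.75
Tablet $533.12: electronic goods, $110.00 or more → 8.5% → $45.32
Smartwatch $328.89: electronic goods, $110.00 or more → 8.5% → $27.96
Total tax = $2.75 + $0.75 + $45.32 + $27.96 = $76.78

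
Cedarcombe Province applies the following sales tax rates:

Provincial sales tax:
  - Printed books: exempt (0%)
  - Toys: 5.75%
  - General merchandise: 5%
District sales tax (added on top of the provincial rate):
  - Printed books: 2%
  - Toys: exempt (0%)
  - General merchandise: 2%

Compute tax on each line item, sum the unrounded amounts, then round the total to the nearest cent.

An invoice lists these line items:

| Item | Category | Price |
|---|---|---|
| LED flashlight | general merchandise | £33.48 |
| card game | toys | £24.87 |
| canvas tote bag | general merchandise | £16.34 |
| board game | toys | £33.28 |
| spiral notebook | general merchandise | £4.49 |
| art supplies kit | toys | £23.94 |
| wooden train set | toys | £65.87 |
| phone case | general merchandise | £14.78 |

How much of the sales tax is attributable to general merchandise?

£4.84

LED flashlight £33.48: general merchandise → 5% + 2% district = 7% → £2.3436
Canvas tote bag £16.34: general merchandise → 5% + 2% district = 7% → £1.1438
Spiral notebook £4.49: general merchandise → 5% + 2% district = 7% → £0.3143
Phone case £14.78: general merchandise → 5% + 2% district = 7% → £1.0346
Tax on general merchandise: unrounded sum = £4.8363 → £4.84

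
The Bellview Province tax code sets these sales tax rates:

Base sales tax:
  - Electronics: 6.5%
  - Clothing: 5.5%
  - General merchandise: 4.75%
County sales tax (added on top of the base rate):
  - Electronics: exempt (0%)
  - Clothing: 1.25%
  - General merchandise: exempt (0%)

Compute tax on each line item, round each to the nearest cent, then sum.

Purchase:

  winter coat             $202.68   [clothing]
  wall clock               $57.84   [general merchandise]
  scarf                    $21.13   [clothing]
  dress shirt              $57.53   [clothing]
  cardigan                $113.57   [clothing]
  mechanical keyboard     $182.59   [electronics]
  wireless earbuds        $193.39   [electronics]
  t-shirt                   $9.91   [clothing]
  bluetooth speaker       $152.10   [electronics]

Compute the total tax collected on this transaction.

Winter coat $202.68: clothing → 5.5% + 1.25% county = 6.75% → $13.68
Wall clock $57.84: general merchandise → 4.75% + 0% county = 4.75% → $2.75
Scarf $21.13: clothing → 5.5% + 1.25% county = 6.75% → $1.43
Dress shirt $57.53: clothing → 5.5% + 1.25% county = 6.75% → $3.88
Cardigan $113.57: clothing → 5.5% + 1.25% county = 6.75% → $7.67
Mechanical keyboard $182.59: electronics → 6.5% + 0% county = 6.5% → $11.87
Wireless earbuds $193.39: electronics → 6.5% + 0% county = 6.5% → $12.57
T-shirt $9.91: clothing → 5.5% + 1.25% county = 6.75% → $0.67
Bluetooth speaker $152.10: electronics → 6.5% + 0% county = 6.5% → $9.89
Total tax = $13.68 + $2.75 + $1.43 + $3.88 + $7.67 + $11.87 + $12.57 + $0.67 + $9.89 = $64.41

$64.41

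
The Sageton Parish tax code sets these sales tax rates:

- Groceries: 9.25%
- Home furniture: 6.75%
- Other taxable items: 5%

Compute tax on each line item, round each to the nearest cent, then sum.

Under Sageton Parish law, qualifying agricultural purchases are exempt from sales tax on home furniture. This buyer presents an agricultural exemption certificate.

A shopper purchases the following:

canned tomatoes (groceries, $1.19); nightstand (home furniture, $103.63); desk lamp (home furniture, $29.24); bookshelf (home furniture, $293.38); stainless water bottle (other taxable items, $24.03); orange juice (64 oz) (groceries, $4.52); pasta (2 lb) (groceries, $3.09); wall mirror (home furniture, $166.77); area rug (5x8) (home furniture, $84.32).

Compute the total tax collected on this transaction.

$2.02

Canned tomatoes $1.19: groceries → 9.25% → $0.11
Nightstand $103.63: home furniture, buyer-exempt → 0% → $0.00
Desk lamp $29.24: home furniture, buyer-exempt → 0% → $0.00
Bookshelf $293.38: home furniture, buyer-exempt → 0% → $0.00
Stainless water bottle $24.03: other taxable items → 5% → $1.20
Orange juice (64 oz) $4.52: groceries → 9.25% → $0.42
Pasta (2 lb) $3.09: groceries → 9.25% → $0.29
Wall mirror $166.77: home furniture, buyer-exempt → 0% → $0.00
Area rug (5x8) $84.32: home furniture, buyer-exempt → 0% → $0.00
Total tax = $0.11 + $1.20 + $0.42 + $0.29 = $2.02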